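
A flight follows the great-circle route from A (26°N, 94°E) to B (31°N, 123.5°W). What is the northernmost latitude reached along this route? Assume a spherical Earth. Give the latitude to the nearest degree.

The great circle lies in the plane with unit normal n̂ = (p₁ × p₂)/|p₁ × p₂|.
Here n̂_z ≈ +0.508; the vertex latitude is φ_max = arccos|n̂_z| ≈ 59.5°.
Check via Clairaut: cos φ_max = |cos φ₁| · sin C = cos(26.0°)·sin(34.4°) ≈ 0.508, again giving ≈ 59.5°.

≈ 59°N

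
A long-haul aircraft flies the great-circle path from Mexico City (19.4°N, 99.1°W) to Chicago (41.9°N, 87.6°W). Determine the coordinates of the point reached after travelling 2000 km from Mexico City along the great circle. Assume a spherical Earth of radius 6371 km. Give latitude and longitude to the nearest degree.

Write both endpoints as unit vectors p₁, p₂ with components (cos φ cos λ, cos φ sin λ, sin φ).
The central angle between the endpoints is δ = arccos(p₁·p₂) ≈ 0.428 rad (24.5°). The total great-circle distance is δ·R ≈ 0.428 × 6371 ≈ 2727 km, so the target fraction is f = 2000/2727 ≈ 0.733.
Interpolate at f ≈ 0.733 with slerp weights a = sin((1−f)δ)/sin δ ≈ 0.274, b = sin(fδ)/sin δ ≈ 0.744.
p = a·p₁ + b·p₂ ≈ (-0.018, -0.809, 0.588); φ = arcsin(p_z) ≈ 36.01°, λ = atan2(p_y, p_x) ≈ -91.26°.

≈ 36°N, 91°W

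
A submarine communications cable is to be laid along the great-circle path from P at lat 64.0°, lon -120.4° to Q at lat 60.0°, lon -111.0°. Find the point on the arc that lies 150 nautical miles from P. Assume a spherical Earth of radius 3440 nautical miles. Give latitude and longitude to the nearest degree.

≈ lat 62°, lon -116°

The haversine formula gives a central angle δ ≈ 0.104 rad (5.9°) between the endpoints. The total great-circle distance is δ·R ≈ 0.104 × 3440 ≈ 357 nmi, so the target fraction is f = 150/357 ≈ 0.420.
Interpolate at f ≈ 0.420 with slerp weights a = sin((1−f)δ)/sin δ ≈ 0.580, b = sin(fδ)/sin δ ≈ 0.421.
p = a·p₁ + b·p₂ ≈ (-0.204, -0.416, 0.886); φ = arcsin(p_z) ≈ 62.40°, λ = atan2(p_y, p_x) ≈ -116.15°.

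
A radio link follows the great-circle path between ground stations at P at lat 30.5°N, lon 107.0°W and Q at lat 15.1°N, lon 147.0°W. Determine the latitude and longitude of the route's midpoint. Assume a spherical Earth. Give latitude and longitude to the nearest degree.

Convert each endpoint to a unit vector on the sphere (x = cos φ cos λ, y = cos φ sin λ, z = sin φ).
The central angle between the endpoints is δ = arccos(p₁·p₂) ≈ 0.693 rad (39.7°).
Interpolate at f = 1/2 with slerp weights a = sin((1−f)δ)/sin δ ≈ 0.532, b = sin(fδ)/sin δ ≈ 0.532.
p = a·p₁ + b·p₂ ≈ (-0.564, -0.718, 0.408); φ = arcsin(p_z) ≈ 24.10°, λ = atan2(p_y, p_x) ≈ -128.19°.

≈ lat 24°N, lon 128°W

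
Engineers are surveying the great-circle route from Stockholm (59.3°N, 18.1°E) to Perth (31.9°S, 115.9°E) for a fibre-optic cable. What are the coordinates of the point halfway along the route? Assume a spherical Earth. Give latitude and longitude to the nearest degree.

Convert each endpoint to a unit vector on the sphere (x = cos φ cos λ, y = cos φ sin λ, z = sin φ).
The central angle between the endpoints is δ = arccos(p₁·p₂) ≈ 2.110 rad (120.9°).
Interpolate at f = 1/2 with slerp weights a = sin((1−f)δ)/sin δ ≈ 1.013, b = sin(fδ)/sin δ ≈ 1.013.
p = a·p₁ + b·p₂ ≈ (0.116, 0.935, 0.336); φ = arcsin(p_z) ≈ 19.63°, λ = atan2(p_y, p_x) ≈ 82.93°.

≈ 20°N, 83°E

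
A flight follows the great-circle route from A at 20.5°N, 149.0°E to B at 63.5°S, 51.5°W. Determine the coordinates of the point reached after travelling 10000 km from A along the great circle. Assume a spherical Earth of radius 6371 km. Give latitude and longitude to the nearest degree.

≈ 66°S, 178°W

The haversine formula gives a central angle δ ≈ 2.353 rad (134.8°) between the endpoints. The total great-circle distance is δ·R ≈ 2.353 × 6371 ≈ 14991 km, so the target fraction is f = 10000/14991 ≈ 0.667.
Interpolate at f ≈ 0.667 with slerp weights a = sin((1−f)δ)/sin δ ≈ 0.995, b = sin(fδ)/sin δ ≈ 1.410.
p = a·p₁ + b·p₂ ≈ (-0.407, -0.012, -0.913); φ = arcsin(p_z) ≈ -65.96°, λ = atan2(p_y, p_x) ≈ -178.27°.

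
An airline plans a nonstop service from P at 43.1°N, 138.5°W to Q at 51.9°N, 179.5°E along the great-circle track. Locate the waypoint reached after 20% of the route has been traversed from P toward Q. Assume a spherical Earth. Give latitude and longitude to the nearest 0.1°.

Write both endpoints as unit vectors p₁, p₂ with components (cos φ cos λ, cos φ sin λ, sin φ).
The central angle between the endpoints is δ = arccos(p₁·p₂) ≈ 0.510 rad (29.2°).
Interpolate at f = 0.20 with slerp weights a = sin((1−f)δ)/sin δ ≈ 0.813, b = sin(fδ)/sin δ ≈ 0.209.
p = a·p₁ + b·p₂ ≈ (-0.573, -0.392, 0.720); φ = arcsin(p_z) ≈ 46.01°, λ = atan2(p_y, p_x) ≈ -145.62°.

≈ 46.0°N, 145.6°W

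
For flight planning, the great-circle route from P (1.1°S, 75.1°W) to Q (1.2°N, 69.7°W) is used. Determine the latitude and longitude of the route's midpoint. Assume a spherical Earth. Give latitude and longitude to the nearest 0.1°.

Convert each endpoint to a unit vector on the sphere (x = cos φ cos λ, y = cos φ sin λ, z = sin φ).
The central angle between the endpoints is δ = arccos(p₁·p₂) ≈ 0.102 rad (5.9°).
Interpolate at f = 1/2 with slerp weights a = sin((1−f)δ)/sin δ ≈ 0.501, b = sin(fδ)/sin δ ≈ 0.501.
p = a·p₁ + b·p₂ ≈ (0.302, -0.953, 0.001); φ = arcsin(p_z) ≈ 0.05°, λ = atan2(p_y, p_x) ≈ -72.40°.

≈ (0.1°N, 72.4°W)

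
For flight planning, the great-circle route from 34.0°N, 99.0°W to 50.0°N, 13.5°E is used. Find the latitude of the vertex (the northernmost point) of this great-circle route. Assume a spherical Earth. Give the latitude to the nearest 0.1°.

The great circle lies in the plane with unit normal n̂ = (p₁ × p₂)/|p₁ × p₂|.
Here n̂_z ≈ +0.505; the vertex latitude is φ_max = arccos|n̂_z| ≈ 59.7°.

≈ 59.7°N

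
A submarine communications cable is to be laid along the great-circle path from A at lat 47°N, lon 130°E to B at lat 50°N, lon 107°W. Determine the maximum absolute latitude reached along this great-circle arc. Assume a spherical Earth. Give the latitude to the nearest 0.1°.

The great circle lies in the plane with unit normal n̂ = (p₁ × p₂)/|p₁ × p₂|.
Here n̂_z ≈ +0.388; the vertex latitude is φ_max = arccos|n̂_z| ≈ 67.2°.

≈ 67.2°N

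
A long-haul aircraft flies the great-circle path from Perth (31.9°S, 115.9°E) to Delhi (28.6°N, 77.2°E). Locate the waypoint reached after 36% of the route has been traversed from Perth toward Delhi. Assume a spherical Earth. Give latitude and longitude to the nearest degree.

≈ 10°S, 101°E

Write both endpoints as unit vectors p₁, p₂ with components (cos φ cos λ, cos φ sin λ, sin φ).
The central angle between the endpoints is δ = arccos(p₁·p₂) ≈ 1.236 rad (70.8°).
Interpolate at f = 0.36 with slerp weights a = sin((1−f)δ)/sin δ ≈ 0.753, b = sin(fδ)/sin δ ≈ 0.456.
p = a·p₁ + b·p₂ ≈ (-0.191, 0.965, -0.180); φ = arcsin(p_z) ≈ -10.35°, λ = atan2(p_y, p_x) ≈ 101.17°.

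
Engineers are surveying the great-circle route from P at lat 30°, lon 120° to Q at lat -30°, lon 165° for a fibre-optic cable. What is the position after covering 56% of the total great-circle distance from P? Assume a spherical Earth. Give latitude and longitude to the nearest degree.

Write both endpoints as unit vectors p₁, p₂ with components (cos φ cos λ, cos φ sin λ, sin φ).
The central angle between the endpoints is δ = arccos(p₁·p₂) ≈ 1.287 rad (73.7°).
Interpolate at f = 0.56 with slerp weights a = sin((1−f)δ)/sin δ ≈ 0.559, b = sin(fδ)/sin δ ≈ 0.687.
p = a·p₁ + b·p₂ ≈ (-0.817, 0.573, -0.064); φ = arcsin(p_z) ≈ -3.69°, λ = atan2(p_y, p_x) ≈ 144.95°.

≈ lat -4°, lon 145°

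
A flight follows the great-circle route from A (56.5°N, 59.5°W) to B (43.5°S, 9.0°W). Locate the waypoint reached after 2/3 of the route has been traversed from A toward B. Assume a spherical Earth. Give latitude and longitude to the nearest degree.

From cos δ = sin φ₁ sin φ₂ + cos φ₁ cos φ₂ cos Δλ, the central angle is δ ≈ 1.896 rad (108.6°).
Interpolate at f = 2/3 with slerp weights a = sin((1−f)δ)/sin δ ≈ 0.623, b = sin(fδ)/sin δ ≈ 1.006.
p = a·p₁ + b·p₂ ≈ (0.895, -0.411, -0.173); φ = arcsin(p_z) ≈ -9.94°, λ = atan2(p_y, p_x) ≈ -24.64°.

≈ (10°S, 25°W)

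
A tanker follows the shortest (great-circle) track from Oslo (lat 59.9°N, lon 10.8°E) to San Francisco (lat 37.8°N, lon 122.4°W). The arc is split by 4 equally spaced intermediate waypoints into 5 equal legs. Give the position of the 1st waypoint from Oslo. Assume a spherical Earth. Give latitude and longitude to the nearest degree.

≈ lat 70°N, lon 16°W

Write both endpoints as unit vectors p₁, p₂ with components (cos φ cos λ, cos φ sin λ, sin φ).
The central angle between the endpoints is δ = arccos(p₁·p₂) ≈ 1.309 rad (75.0°).
Interpolate at f = 1/5 with slerp weights a = sin((1−f)δ)/sin δ ≈ 0.897, b = sin(fδ)/sin δ ≈ 0.268.
p = a·p₁ + b·p₂ ≈ (0.328, -0.094, 0.940); φ = arcsin(p_z) ≈ 70.03°, λ = atan2(p_y, p_x) ≈ -16.06°.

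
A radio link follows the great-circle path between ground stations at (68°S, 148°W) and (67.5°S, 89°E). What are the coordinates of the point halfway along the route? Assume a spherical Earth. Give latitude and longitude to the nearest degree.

The haversine formula gives a central angle δ ≈ 0.678 rad (38.9°) between the endpoints.
Interpolate at f = 1/2 with slerp weights a = sin((1−f)δ)/sin δ ≈ 0.530, b = sin(fδ)/sin δ ≈ 0.530.
p = a·p₁ + b·p₂ ≈ (-0.165, 0.098, -0.981); φ = arcsin(p_z) ≈ -78.95°, λ = atan2(p_y, p_x) ≈ 149.37°.

≈ (79°S, 149°E)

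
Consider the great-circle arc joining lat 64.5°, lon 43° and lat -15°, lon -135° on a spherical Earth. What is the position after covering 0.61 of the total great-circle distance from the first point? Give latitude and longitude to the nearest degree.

≈ lat 36°, lon -134°

Write both endpoints as unit vectors p₁, p₂ with components (cos φ cos λ, cos φ sin λ, sin φ).
The central angle between the endpoints is δ = arccos(p₁·p₂) ≈ 2.277 rad (130.5°).
Interpolate at f = 0.61 with slerp weights a = sin((1−f)δ)/sin δ ≈ 1.020, b = sin(fδ)/sin δ ≈ 1.293.
p = a·p₁ + b·p₂ ≈ (-0.562, -0.584, 0.586); φ = arcsin(p_z) ≈ 35.88°, λ = atan2(p_y, p_x) ≈ -133.92°.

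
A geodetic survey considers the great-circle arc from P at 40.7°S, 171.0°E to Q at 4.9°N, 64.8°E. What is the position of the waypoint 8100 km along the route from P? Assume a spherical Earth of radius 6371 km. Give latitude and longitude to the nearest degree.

≈ 16°S, 90°E

The haversine formula gives a central angle δ ≈ 1.840 rad (105.5°) between the endpoints. The total great-circle distance is δ·R ≈ 1.840 × 6371 ≈ 11726 km, so the target fraction is f = 8100/11726 ≈ 0.691.
Interpolate at f ≈ 0.691 with slerp weights a = sin((1−f)δ)/sin δ ≈ 0.559, b = sin(fδ)/sin δ ≈ 0.991.
p = a·p₁ + b·p₂ ≈ (0.002, 0.960, -0.280); φ = arcsin(p_z) ≈ -16.25°, λ = atan2(p_y, p_x) ≈ 89.89°.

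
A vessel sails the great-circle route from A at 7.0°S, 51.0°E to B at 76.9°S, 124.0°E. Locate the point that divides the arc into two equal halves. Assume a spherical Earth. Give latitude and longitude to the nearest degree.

≈ 45°S, 63°E

From cos δ = sin φ₁ sin φ₂ + cos φ₁ cos φ₂ cos Δλ, the central angle is δ ≈ 1.385 rad (79.4°).
Interpolate at f = 1/2 with slerp weights a = sin((1−f)δ)/sin δ ≈ 0.650, b = sin(fδ)/sin δ ≈ 0.650.
p = a·p₁ + b·p₂ ≈ (0.323, 0.623, -0.712); φ = arcsin(p_z) ≈ -45.40°, λ = atan2(p_y, p_x) ≈ 62.57°.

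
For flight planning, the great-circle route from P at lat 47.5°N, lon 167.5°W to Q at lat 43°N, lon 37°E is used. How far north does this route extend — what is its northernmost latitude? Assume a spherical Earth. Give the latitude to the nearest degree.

≈ 78°N

The great circle lies in the plane with unit normal n̂ = (p₁ × p₂)/|p₁ × p₂|.
Here n̂_z ≈ -0.205; the vertex latitude is φ_max = arccos|n̂_z| ≈ 78.2°.
Check via Clairaut: cos φ_max = |cos φ₁| · sin C = cos(47.5°)·sin(17.7°) ≈ 0.205, again giving ≈ 78.2°.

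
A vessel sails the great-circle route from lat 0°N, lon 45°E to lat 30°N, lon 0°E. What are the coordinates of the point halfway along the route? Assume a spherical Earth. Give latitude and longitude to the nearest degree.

≈ lat 16°N, lon 24°E

From cos δ = sin φ₁ sin φ₂ + cos φ₁ cos φ₂ cos Δλ, the central angle is δ ≈ 0.912 rad (52.2°).
Interpolate at f = 1/2 with slerp weights a = sin((1−f)δ)/sin δ ≈ 0.557, b = sin(fδ)/sin δ ≈ 0.557.
p = a·p₁ + b·p₂ ≈ (0.876, 0.394, 0.278); φ = arcsin(p_z) ≈ 16.17°, λ = atan2(p_y, p_x) ≈ 24.20°.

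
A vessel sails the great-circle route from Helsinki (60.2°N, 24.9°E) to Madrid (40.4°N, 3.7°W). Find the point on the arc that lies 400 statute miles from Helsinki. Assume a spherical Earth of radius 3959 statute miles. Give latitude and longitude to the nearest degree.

Convert each endpoint to a unit vector on the sphere (x = cos φ cos λ, y = cos φ sin λ, z = sin φ).
The central angle between the endpoints is δ = arccos(p₁·p₂) ≈ 0.463 rad (26.5°). The total great-circle distance is δ·R ≈ 0.463 × 3959 ≈ 1833 mi, so the target fraction is f = 400/1833 ≈ 0.218.
Interpolate at f ≈ 0.218 with slerp weights a = sin((1−f)δ)/sin δ ≈ 0.793, b = sin(fδ)/sin δ ≈ 0.226.
p = a·p₁ + b·p₂ ≈ (0.529, 0.155, 0.834); φ = arcsin(p_z) ≈ 56.55°, λ = atan2(p_y, p_x) ≈ 16.31°.

≈ 57°N, 16°E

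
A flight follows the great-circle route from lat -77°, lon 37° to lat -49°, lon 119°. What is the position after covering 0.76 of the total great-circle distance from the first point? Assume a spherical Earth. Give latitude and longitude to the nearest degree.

From cos δ = sin φ₁ sin φ₂ + cos φ₁ cos φ₂ cos Δλ, the central angle is δ ≈ 0.714 rad (40.9°).
Interpolate at f = 0.76 with slerp weights a = sin((1−f)δ)/sin δ ≈ 0.260, b = sin(fδ)/sin δ ≈ 0.789.
p = a·p₁ + b·p₂ ≈ (-0.204, 0.488, -0.849); φ = arcsin(p_z) ≈ -58.08°, λ = atan2(p_y, p_x) ≈ 112.70°.

≈ lat -58°, lon 113°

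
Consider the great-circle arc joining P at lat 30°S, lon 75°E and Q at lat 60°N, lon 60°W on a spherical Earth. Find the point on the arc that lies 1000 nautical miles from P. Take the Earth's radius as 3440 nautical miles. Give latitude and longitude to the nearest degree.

Convert each endpoint to a unit vector on the sphere (x = cos φ cos λ, y = cos φ sin λ, z = sin φ).
The central angle between the endpoints is δ = arccos(p₁·p₂) ≈ 2.403 rad (137.7°). The total great-circle distance is δ·R ≈ 2.403 × 3440 ≈ 8265 nmi, so the target fraction is f = 1000/8265 ≈ 0.121.
Interpolate at f ≈ 0.121 with slerp weights a = sin((1−f)δ)/sin δ ≈ 1.273, b = sin(fδ)/sin δ ≈ 0.426.
p = a·p₁ + b·p₂ ≈ (0.392, 0.880, -0.268); φ = arcsin(p_z) ≈ -15.53°, λ = atan2(p_y, p_x) ≈ 66.02°.

≈ lat 16°S, lon 66°E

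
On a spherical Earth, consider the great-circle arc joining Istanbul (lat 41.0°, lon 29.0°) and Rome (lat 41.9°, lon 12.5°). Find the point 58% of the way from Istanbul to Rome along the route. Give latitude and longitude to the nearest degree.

Convert each endpoint to a unit vector on the sphere (x = cos φ cos λ, y = cos φ sin λ, z = sin φ).
The central angle between the endpoints is δ = arccos(p₁·p₂) ≈ 0.216 rad (12.4°).
Interpolate at f = 0.58 with slerp weights a = sin((1−f)δ)/sin δ ≈ 0.423, b = sin(fδ)/sin δ ≈ 0.583.
p = a·p₁ + b·p₂ ≈ (0.703, 0.249, 0.667); φ = arcsin(p_z) ≈ 41.81°, λ = atan2(p_y, p_x) ≈ 19.48°.

≈ lat 42°, lon 19°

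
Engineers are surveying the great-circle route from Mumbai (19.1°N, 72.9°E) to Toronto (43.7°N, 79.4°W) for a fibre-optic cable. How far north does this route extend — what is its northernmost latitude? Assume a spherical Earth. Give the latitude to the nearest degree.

The great circle lies in the plane with unit normal n̂ = (p₁ × p₂)/|p₁ × p₂|.
Here n̂_z ≈ -0.343; the vertex latitude is φ_max = arccos|n̂_z| ≈ 69.9°.
Check via Clairaut: cos φ_max = |cos φ₁| · sin C = cos(19.1°)·sin(21.3°) ≈ 0.343, again giving ≈ 69.9°.

≈ 70°N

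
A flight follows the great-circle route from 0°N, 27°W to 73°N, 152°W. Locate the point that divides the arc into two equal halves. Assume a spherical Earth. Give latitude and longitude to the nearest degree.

Convert each endpoint to a unit vector on the sphere (x = cos φ cos λ, y = cos φ sin λ, z = sin φ).
The central angle between the endpoints is δ = arccos(p₁·p₂) ≈ 1.739 rad (99.7°).
Interpolate at f = 1/2 with slerp weights a = sin((1−f)δ)/sin δ ≈ 0.775, b = sin(fδ)/sin δ ≈ 0.775.
p = a·p₁ + b·p₂ ≈ (0.491, -0.458, 0.741); φ = arcsin(p_z) ≈ 47.83°, λ = atan2(p_y, p_x) ≈ -43.05°.

≈ 48°N, 43°W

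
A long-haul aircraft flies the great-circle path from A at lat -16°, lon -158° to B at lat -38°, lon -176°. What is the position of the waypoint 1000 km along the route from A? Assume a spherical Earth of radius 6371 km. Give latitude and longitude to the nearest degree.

The haversine formula gives a central angle δ ≈ 0.473 rad (27.1°) between the endpoints. The total great-circle distance is δ·R ≈ 0.473 × 6371 ≈ 3015 km, so the target fraction is f = 1000/3015 ≈ 0.332.
Interpolate at f ≈ 0.332 with slerp weights a = sin((1−f)δ)/sin δ ≈ 0.682, b = sin(fδ)/sin δ ≈ 0.343.
p = a·p₁ + b·p₂ ≈ (-0.878, -0.265, -0.399); φ = arcsin(p_z) ≈ -23.53°, λ = atan2(p_y, p_x) ≈ -163.23°.

≈ lat -24°, lon -163°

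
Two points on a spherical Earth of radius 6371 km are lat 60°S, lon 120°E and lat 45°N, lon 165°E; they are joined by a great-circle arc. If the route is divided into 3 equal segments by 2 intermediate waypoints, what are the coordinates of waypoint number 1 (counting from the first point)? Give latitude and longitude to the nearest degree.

Convert each endpoint to a unit vector on the sphere (x = cos φ cos λ, y = cos φ sin λ, z = sin φ).
The central angle between the endpoints is δ = arccos(p₁·p₂) ≈ 1.942 rad (111.2°).
Interpolate at f = 1/3 with slerp weights a = sin((1−f)δ)/sin δ ≈ 1.032, b = sin(fδ)/sin δ ≈ 0.647.
p = a·p₁ + b·p₂ ≈ (-0.700, 0.565, -0.436); φ = arcsin(p_z) ≈ -25.88°, λ = atan2(p_y, p_x) ≈ 141.07°.

≈ lat 26°S, lon 141°E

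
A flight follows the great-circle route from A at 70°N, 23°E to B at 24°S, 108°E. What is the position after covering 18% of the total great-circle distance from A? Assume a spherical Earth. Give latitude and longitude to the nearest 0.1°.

≈ 58.9°N, 63.1°E

From cos δ = sin φ₁ sin φ₂ + cos φ₁ cos φ₂ cos Δλ, the central angle is δ ≈ 1.934 rad (110.8°).
Interpolate at f = 0.18 with slerp weights a = sin((1−f)δ)/sin δ ≈ 1.070, b = sin(fδ)/sin δ ≈ 0.365.
p = a·p₁ + b·p₂ ≈ (0.234, 0.460, 0.857); φ = arcsin(p_z) ≈ 58.94°, λ = atan2(p_y, p_x) ≈ 63.06°.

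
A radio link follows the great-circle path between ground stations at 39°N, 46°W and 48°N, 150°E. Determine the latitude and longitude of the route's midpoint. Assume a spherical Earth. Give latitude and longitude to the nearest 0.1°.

Convert each endpoint to a unit vector on the sphere (x = cos φ cos λ, y = cos φ sin λ, z = sin φ).
The central angle between the endpoints is δ = arccos(p₁·p₂) ≈ 1.603 rad (91.8°).
Interpolate at f = 1/2 with slerp weights a = sin((1−f)δ)/sin δ ≈ 0.719, b = sin(fδ)/sin δ ≈ 0.719.
p = a·p₁ + b·p₂ ≈ (-0.028, -0.161, 0.986); φ = arcsin(p_z) ≈ 80.57°, λ = atan2(p_y, p_x) ≈ -100.01°.

≈ 80.6°N, 100.0°W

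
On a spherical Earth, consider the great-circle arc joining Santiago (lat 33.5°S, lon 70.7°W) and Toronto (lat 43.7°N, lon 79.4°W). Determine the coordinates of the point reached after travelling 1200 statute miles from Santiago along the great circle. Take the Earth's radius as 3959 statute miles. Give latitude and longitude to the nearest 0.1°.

Convert each endpoint to a unit vector on the sphere (x = cos φ cos λ, y = cos φ sin λ, z = sin φ).
The central angle between the endpoints is δ = arccos(p₁·p₂) ≈ 1.355 rad (77.6°). The total great-circle distance is δ·R ≈ 1.355 × 3959 ≈ 5362 mi, so the target fraction is f = 1200/5362 ≈ 0.224.
Interpolate at f ≈ 0.224 with slerp weights a = sin((1−f)δ)/sin δ ≈ 0.889, b = sin(fδ)/sin δ ≈ 0.306.
p = a·p₁ + b·p₂ ≈ (0.286, -0.917, -0.279); φ = arcsin(p_z) ≈ -16.23°, λ = atan2(p_y, p_x) ≈ -72.69°.

≈ lat 16.2°S, lon 72.7°W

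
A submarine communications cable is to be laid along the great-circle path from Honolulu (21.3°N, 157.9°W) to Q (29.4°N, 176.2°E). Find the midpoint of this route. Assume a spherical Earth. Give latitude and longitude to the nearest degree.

Write both endpoints as unit vectors p₁, p₂ with components (cos φ cos λ, cos φ sin λ, sin φ).
The central angle between the endpoints is δ = arccos(p₁·p₂) ≈ 0.431 rad (24.7°).
Interpolate at f = 1/2 with slerp weights a = sin((1−f)δ)/sin δ ≈ 0.512, b = sin(fδ)/sin δ ≈ 0.512.
p = a·p₁ + b·p₂ ≈ (-0.887, -0.150, 0.437); φ = arcsin(p_z) ≈ 25.93°, λ = atan2(p_y, p_x) ≈ -170.41°.

≈ (26°N, 170°W)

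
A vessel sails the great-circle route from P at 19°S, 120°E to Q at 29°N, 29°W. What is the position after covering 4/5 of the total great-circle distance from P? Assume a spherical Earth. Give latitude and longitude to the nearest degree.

Convert each endpoint to a unit vector on the sphere (x = cos φ cos λ, y = cos φ sin λ, z = sin φ).
The central angle between the endpoints is δ = arccos(p₁·p₂) ≈ 2.619 rad (150.1°).
Interpolate at f = 4/5 with slerp weights a = sin((1−f)δ)/sin δ ≈ 1.003, b = sin(fδ)/sin δ ≈ 1.735.
p = a·p₁ + b·p₂ ≈ (0.853, 0.085, 0.515); φ = arcsin(p_z) ≈ 30.98°, λ = atan2(p_y, p_x) ≈ 5.72°.

≈ 31°N, 6°E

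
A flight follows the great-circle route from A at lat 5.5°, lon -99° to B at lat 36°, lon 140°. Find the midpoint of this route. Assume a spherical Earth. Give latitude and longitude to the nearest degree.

Convert each endpoint to a unit vector on the sphere (x = cos φ cos λ, y = cos φ sin λ, z = sin φ).
The central angle between the endpoints is δ = arccos(p₁·p₂) ≈ 1.937 rad (111.0°).
Interpolate at f = 1/2 with slerp weights a = sin((1−f)δ)/sin δ ≈ 0.883, b = sin(fδ)/sin δ ≈ 0.883.
p = a·p₁ + b·p₂ ≈ (-0.685, -0.409, 0.604); φ = arcsin(p_z) ≈ 37.12°, λ = atan2(p_y, p_x) ≈ -149.15°.

≈ lat 37°, lon -149°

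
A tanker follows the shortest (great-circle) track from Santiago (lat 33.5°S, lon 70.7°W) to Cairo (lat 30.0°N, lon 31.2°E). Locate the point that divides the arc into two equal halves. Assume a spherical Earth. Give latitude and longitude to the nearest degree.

≈ lat 3°S, lon 18°W

Write both endpoints as unit vectors p₁, p₂ with components (cos φ cos λ, cos φ sin λ, sin φ).
The central angle between the endpoints is δ = arccos(p₁·p₂) ≈ 2.010 rad (115.1°).
Interpolate at f = 1/2 with slerp weights a = sin((1−f)δ)/sin δ ≈ 0.932, b = sin(fδ)/sin δ ≈ 0.932.
p = a·p₁ + b·p₂ ≈ (0.948, -0.316, -0.048); φ = arcsin(p_z) ≈ -2.78°, λ = atan2(p_y, p_x) ≈ -18.41°.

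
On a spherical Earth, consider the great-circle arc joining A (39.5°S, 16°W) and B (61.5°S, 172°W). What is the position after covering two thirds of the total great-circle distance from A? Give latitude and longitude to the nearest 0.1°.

Write both endpoints as unit vectors p₁, p₂ with components (cos φ cos λ, cos φ sin λ, sin φ).
The central angle between the endpoints is δ = arccos(p₁·p₂) ≈ 1.346 rad (77.1°).
Interpolate at f = 2/3 with slerp weights a = sin((1−f)δ)/sin δ ≈ 0.445, b = sin(fδ)/sin δ ≈ 0.802.
p = a·p₁ + b·p₂ ≈ (-0.049, -0.148, -0.988); φ = arcsin(p_z) ≈ -81.04°, λ = atan2(p_y, p_x) ≈ -108.27°.

≈ (81.0°S, 108.3°W)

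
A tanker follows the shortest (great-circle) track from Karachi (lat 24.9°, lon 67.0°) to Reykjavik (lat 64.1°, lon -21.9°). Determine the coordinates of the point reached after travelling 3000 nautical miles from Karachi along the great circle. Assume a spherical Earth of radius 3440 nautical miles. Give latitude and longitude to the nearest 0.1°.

The haversine formula gives a central angle δ ≈ 1.174 rad (67.3°) between the endpoints. The total great-circle distance is δ·R ≈ 1.174 × 3440 ≈ 4039 nmi, so the target fraction is f = 3000/4039 ≈ 0.743.
Interpolate at f ≈ 0.743 with slerp weights a = sin((1−f)δ)/sin δ ≈ 0.323, b = sin(fδ)/sin δ ≈ 0.830.
p = a·p₁ + b·p₂ ≈ (0.451, 0.134, 0.883); φ = arcsin(p_z) ≈ 61.95°, λ = atan2(p_y, p_x) ≈ 16.56°.

≈ lat 62.0°, lon 16.6°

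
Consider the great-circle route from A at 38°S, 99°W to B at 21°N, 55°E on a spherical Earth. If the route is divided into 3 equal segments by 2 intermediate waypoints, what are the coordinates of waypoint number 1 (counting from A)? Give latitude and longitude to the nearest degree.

≈ 44°S, 30°W

The haversine formula gives a central angle δ ≈ 2.651 rad (151.9°) between the endpoints.
Interpolate at f = 1/3 with slerp weights a = sin((1−f)δ)/sin δ ≈ 2.080, b = sin(fδ)/sin δ ≈ 1.639.
p = a·p₁ + b·p₂ ≈ (0.621, -0.365, -0.693); φ = arcsin(p_z) ≈ -43.88°, λ = atan2(p_y, p_x) ≈ -30.45°.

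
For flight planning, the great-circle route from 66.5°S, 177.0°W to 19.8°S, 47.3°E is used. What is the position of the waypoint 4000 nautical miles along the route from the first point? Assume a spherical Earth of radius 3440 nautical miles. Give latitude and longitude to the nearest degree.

Convert each endpoint to a unit vector on the sphere (x = cos φ cos λ, y = cos φ sin λ, z = sin φ).
The central angle between the endpoints is δ = arccos(p₁·p₂) ≈ 1.529 rad (87.6°). The total great-circle distance is δ·R ≈ 1.529 × 3440 ≈ 5259 nmi, so the target fraction is f = 4000/5259 ≈ 0.761.
Interpolate at f ≈ 0.761 with slerp weights a = sin((1−f)δ)/sin δ ≈ 0.358, b = sin(fδ)/sin δ ≈ 0.919.
p = a·p₁ + b·p₂ ≈ (0.444, 0.628, -0.640); φ = arcsin(p_z) ≈ -39.76°, λ = atan2(p_y, p_x) ≈ 54.75°.

≈ 40°S, 55°E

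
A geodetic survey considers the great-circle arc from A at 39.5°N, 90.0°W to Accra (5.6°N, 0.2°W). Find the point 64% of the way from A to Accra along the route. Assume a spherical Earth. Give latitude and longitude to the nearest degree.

≈ 24°N, 26°W

Write both endpoints as unit vectors p₁, p₂ with components (cos φ cos λ, cos φ sin λ, sin φ).
The central angle between the endpoints is δ = arccos(p₁·p₂) ≈ 1.506 rad (86.3°).
Interpolate at f = 0.64 with slerp weights a = sin((1−f)δ)/sin δ ≈ 0.517, b = sin(fδ)/sin δ ≈ 0.823.
p = a·p₁ + b·p₂ ≈ (0.819, -0.402, 0.409); φ = arcsin(p_z) ≈ 24.16°, λ = atan2(p_y, p_x) ≈ -26.13°.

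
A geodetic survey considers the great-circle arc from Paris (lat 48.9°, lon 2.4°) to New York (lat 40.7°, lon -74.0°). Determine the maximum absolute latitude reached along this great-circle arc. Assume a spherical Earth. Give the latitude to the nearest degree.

≈ 52°

The great circle lies in the plane with unit normal n̂ = (p₁ × p₂)/|p₁ × p₂|.
Here n̂_z ≈ -0.610; the vertex latitude is φ_max = arccos|n̂_z| ≈ 52.4°.
Check via Clairaut: cos φ_max = |cos φ₁| · sin C = cos(48.9°)·sin(68.2°) ≈ 0.610, again giving ≈ 52.4°.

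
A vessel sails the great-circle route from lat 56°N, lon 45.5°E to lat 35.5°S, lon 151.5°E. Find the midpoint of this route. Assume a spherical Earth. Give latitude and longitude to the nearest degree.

≈ lat 16°N, lon 112°E

From cos δ = sin φ₁ sin φ₂ + cos φ₁ cos φ₂ cos Δλ, the central angle is δ ≈ 2.223 rad (127.4°).
Interpolate at f = 1/2 with slerp weights a = sin((1−f)δ)/sin δ ≈ 1.128, b = sin(fδ)/sin δ ≈ 1.128.
p = a·p₁ + b·p₂ ≈ (-0.365, 0.888, 0.280); φ = arcsin(p_z) ≈ 16.26°, λ = atan2(p_y, p_x) ≈ 112.34°.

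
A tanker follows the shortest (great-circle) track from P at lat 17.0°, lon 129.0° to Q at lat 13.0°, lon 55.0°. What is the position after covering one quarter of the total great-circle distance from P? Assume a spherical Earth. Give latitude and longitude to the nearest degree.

≈ lat 19°, lon 110°

Convert each endpoint to a unit vector on the sphere (x = cos φ cos λ, y = cos φ sin λ, z = sin φ).
The central angle between the endpoints is δ = arccos(p₁·p₂) ≈ 1.242 rad (71.2°).
Interpolate at f = 1/4 with slerp weights a = sin((1−f)δ)/sin δ ≈ 0.848, b = sin(fδ)/sin δ ≈ 0.323.
p = a·p₁ + b·p₂ ≈ (-0.330, 0.888, 0.321); φ = arcsin(p_z) ≈ 18.70°, λ = atan2(p_y, p_x) ≈ 110.38°.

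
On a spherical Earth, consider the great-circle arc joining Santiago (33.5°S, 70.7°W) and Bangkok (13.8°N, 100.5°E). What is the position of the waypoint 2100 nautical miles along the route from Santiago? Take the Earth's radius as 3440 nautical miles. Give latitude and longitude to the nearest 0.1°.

Convert each endpoint to a unit vector on the sphere (x = cos φ cos λ, y = cos φ sin λ, z = sin φ).
The central angle between the endpoints is δ = arccos(p₁·p₂) ≈ 2.771 rad (158.7°). The total great-circle distance is δ·R ≈ 2.771 × 3440 ≈ 9531 nmi, so the target fraction is f = 2100/9531 ≈ 0.220.
Interpolate at f ≈ 0.220 with slerp weights a = sin((1−f)δ)/sin δ ≈ 2.293, b = sin(fδ)/sin δ ≈ 1.581.
p = a·p₁ + b·p₂ ≈ (0.352, -0.295, -0.888); φ = arcsin(p_z) ≈ -62.66°, λ = atan2(p_y, p_x) ≈ -39.94°.

≈ 62.7°S, 39.9°W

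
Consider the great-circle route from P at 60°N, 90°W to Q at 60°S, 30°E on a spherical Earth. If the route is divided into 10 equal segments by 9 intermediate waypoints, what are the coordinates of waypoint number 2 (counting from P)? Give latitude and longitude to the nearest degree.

≈ 39°N, 54°W

The haversine formula gives a central angle δ ≈ 2.636 rad (151.0°) between the endpoints.
Interpolate at f = 2/10 with slerp weights a = sin((1−f)δ)/sin δ ≈ 1.774, b = sin(fδ)/sin δ ≈ 1.039.
p = a·p₁ + b·p₂ ≈ (0.450, -0.627, 0.636); φ = arcsin(p_z) ≈ 39.49°, λ = atan2(p_y, p_x) ≈ -54.33°.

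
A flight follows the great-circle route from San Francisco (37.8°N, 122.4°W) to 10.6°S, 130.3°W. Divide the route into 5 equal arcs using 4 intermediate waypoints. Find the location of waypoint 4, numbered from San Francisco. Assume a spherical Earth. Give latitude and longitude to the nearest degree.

Convert each endpoint to a unit vector on the sphere (x = cos φ cos λ, y = cos φ sin λ, z = sin φ).
The central angle between the endpoints is δ = arccos(p₁·p₂) ≈ 0.855 rad (49.0°).
Interpolate at f = 4/5 with slerp weights a = sin((1−f)δ)/sin δ ≈ 0.225, b = sin(fδ)/sin δ ≈ 0.837.
p = a·p₁ + b·p₂ ≈ (-0.628, -0.778, -0.016); φ = arcsin(p_z) ≈ -0.91°, λ = atan2(p_y, p_x) ≈ -128.90°.

≈ 1°S, 129°W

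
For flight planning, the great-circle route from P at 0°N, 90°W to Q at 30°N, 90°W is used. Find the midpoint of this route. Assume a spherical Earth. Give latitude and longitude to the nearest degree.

Convert each endpoint to a unit vector on the sphere (x = cos φ cos λ, y = cos φ sin λ, z = sin φ).
The central angle between the endpoints is δ = arccos(p₁·p₂) ≈ 0.524 rad (30.0°).
Interpolate at f = 1/2 with slerp weights a = sin((1−f)δ)/sin δ ≈ 0.518, b = sin(fδ)/sin δ ≈ 0.518.
p = a·p₁ + b·p₂ ≈ (0.000, -0.966, 0.259); φ = arcsin(p_z) ≈ 15.00°, λ = atan2(p_y, p_x) ≈ -90.00°.

≈ 15°N, 90°W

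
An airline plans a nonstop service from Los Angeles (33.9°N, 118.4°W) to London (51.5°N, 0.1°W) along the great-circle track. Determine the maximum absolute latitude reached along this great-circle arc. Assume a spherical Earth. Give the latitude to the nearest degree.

≈ 62°N

The great circle lies in the plane with unit normal n̂ = (p₁ × p₂)/|p₁ × p₂|.
Here n̂_z ≈ +0.464; the vertex latitude is φ_max = arccos|n̂_z| ≈ 62.4°.
Check via Clairaut: cos φ_max = |cos φ₁| · sin C = cos(33.9°)·sin(33.9°) ≈ 0.464, again giving ≈ 62.4°.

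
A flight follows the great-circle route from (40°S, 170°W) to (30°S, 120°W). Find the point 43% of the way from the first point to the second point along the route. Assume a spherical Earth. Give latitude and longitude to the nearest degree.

≈ (38°S, 147°W)

Write both endpoints as unit vectors p₁, p₂ with components (cos φ cos λ, cos φ sin λ, sin φ).
The central angle between the endpoints is δ = arccos(p₁·p₂) ≈ 0.726 rad (41.6°).
Interpolate at f = 0.43 with slerp weights a = sin((1−f)δ)/sin δ ≈ 0.606, b = sin(fδ)/sin δ ≈ 0.463.
p = a·p₁ + b·p₂ ≈ (-0.657, -0.428, -0.621); φ = arcsin(p_z) ≈ -38.36°, λ = atan2(p_y, p_x) ≈ -146.96°.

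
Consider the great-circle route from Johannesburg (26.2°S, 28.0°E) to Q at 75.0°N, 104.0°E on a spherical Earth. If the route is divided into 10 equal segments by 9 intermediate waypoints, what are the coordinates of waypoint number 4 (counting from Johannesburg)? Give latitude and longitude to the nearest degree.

Convert each endpoint to a unit vector on the sphere (x = cos φ cos λ, y = cos φ sin λ, z = sin φ).
The central angle between the endpoints is δ = arccos(p₁·p₂) ≈ 1.950 rad (111.7°).
Interpolate at f = 4/10 with slerp weights a = sin((1−f)δ)/sin δ ≈ 0.991, b = sin(fδ)/sin δ ≈ 0.757.
p = a·p₁ + b·p₂ ≈ (0.738, 0.608, 0.294); φ = arcsin(p_z) ≈ 17.08°, λ = atan2(p_y, p_x) ≈ 39.47°.

≈ 17°N, 39°E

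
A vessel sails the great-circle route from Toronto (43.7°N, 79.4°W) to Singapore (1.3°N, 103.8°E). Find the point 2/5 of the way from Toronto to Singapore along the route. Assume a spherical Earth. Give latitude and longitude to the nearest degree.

≈ 82°N, 126°E

Write both endpoints as unit vectors p₁, p₂ with components (cos φ cos λ, cos φ sin λ, sin φ).
The central angle between the endpoints is δ = arccos(p₁·p₂) ≈ 2.355 rad (134.9°).
Interpolate at f = 2/5 with slerp weights a = sin((1−f)δ)/sin δ ≈ 1.394, b = sin(fδ)/sin δ ≈ 1.142.
p = a·p₁ + b·p₂ ≈ (-0.087, 0.118, 0.989); φ = arcsin(p_z) ≈ 81.59°, λ = atan2(p_y, p_x) ≈ 126.43°.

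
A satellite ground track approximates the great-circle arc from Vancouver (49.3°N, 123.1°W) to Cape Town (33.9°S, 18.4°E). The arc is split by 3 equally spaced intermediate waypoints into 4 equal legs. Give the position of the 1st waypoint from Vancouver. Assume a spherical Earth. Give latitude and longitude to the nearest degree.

≈ (44°N, 68°W)

Write both endpoints as unit vectors p₁, p₂ with components (cos φ cos λ, cos φ sin λ, sin φ).
The central angle between the endpoints is δ = arccos(p₁·p₂) ≈ 2.580 rad (147.8°).
Interpolate at f = 1/4 with slerp weights a = sin((1−f)δ)/sin δ ≈ 1.755, b = sin(fδ)/sin δ ≈ 1.129.
p = a·p₁ + b·p₂ ≈ (0.264, -0.663, 0.701); φ = arcsin(p_z) ≈ 44.48°, λ = atan2(p_y, p_x) ≈ -68.26°.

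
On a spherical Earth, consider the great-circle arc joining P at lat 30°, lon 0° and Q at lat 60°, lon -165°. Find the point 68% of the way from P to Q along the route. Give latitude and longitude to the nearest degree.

Write both endpoints as unit vectors p₁, p₂ with components (cos φ cos λ, cos φ sin λ, sin φ).
The central angle between the endpoints is δ = arccos(p₁·p₂) ≈ 1.556 rad (89.2°).
Interpolate at f = 0.68 with slerp weights a = sin((1−f)δ)/sin δ ≈ 0.478, b = sin(fδ)/sin δ ≈ 0.872.
p = a·p₁ + b·p₂ ≈ (-0.007, -0.113, 0.994); φ = arcsin(p_z) ≈ 83.51°, λ = atan2(p_y, p_x) ≈ -93.68°.

≈ lat 84°, lon -94°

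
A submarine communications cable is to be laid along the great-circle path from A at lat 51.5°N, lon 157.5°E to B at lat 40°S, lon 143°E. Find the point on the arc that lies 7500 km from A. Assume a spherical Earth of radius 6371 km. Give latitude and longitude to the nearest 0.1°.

≈ lat 15.3°S, lon 146.9°E

Convert each endpoint to a unit vector on the sphere (x = cos φ cos λ, y = cos φ sin λ, z = sin φ).
The central angle between the endpoints is δ = arccos(p₁·p₂) ≈ 1.612 rad (92.4°). The total great-circle distance is δ·R ≈ 1.612 × 6371 ≈ 10271 km, so the target fraction is f = 7500/10271 ≈ 0.730.
Interpolate at f ≈ 0.730 with slerp weights a = sin((1−f)δ)/sin δ ≈ 0.422, b = sin(fδ)/sin δ ≈ 0.924.
p = a·p₁ + b·p₂ ≈ (-0.808, 0.527, -0.264); φ = arcsin(p_z) ≈ -15.31°, λ = atan2(p_y, p_x) ≈ 146.91°.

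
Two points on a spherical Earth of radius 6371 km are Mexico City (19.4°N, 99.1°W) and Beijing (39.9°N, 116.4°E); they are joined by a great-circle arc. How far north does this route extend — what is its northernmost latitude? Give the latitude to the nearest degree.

The great circle lies in the plane with unit normal n̂ = (p₁ × p₂)/|p₁ × p₂|.
Here n̂_z ≈ -0.453; the vertex latitude is φ_max = arccos|n̂_z| ≈ 63.0°.
Check via Clairaut: cos φ_max = |cos φ₁| · sin C = cos(19.4°)·sin(28.7°) ≈ 0.453, again giving ≈ 63.0°.

≈ 63°N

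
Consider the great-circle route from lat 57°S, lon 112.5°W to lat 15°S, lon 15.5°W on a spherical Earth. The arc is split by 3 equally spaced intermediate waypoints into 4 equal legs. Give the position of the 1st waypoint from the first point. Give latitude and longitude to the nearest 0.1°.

≈ lat 56.3°S, lon 75.1°W

From cos δ = sin φ₁ sin φ₂ + cos φ₁ cos φ₂ cos Δλ, the central angle is δ ≈ 1.417 rad (81.2°).
Interpolate at f = 1/4 with slerp weights a = sin((1−f)δ)/sin δ ≈ 0.884, b = sin(fδ)/sin δ ≈ 0.351.
p = a·p₁ + b·p₂ ≈ (0.142, -0.536, -0.832); φ = arcsin(p_z) ≈ -56.35°, λ = atan2(p_y, p_x) ≈ -75.10°.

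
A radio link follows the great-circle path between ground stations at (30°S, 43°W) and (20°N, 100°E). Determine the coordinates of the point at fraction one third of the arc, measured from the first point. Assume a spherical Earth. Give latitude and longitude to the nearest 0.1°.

≈ (24.9°S, 11.8°E)

Write both endpoints as unit vectors p₁, p₂ with components (cos φ cos λ, cos φ sin λ, sin φ).
The central angle between the endpoints is δ = arccos(p₁·p₂) ≈ 2.534 rad (145.2°).
Interpolate at f = 1/3 with slerp weights a = sin((1−f)δ)/sin δ ≈ 1.739, b = sin(fδ)/sin δ ≈ 1.309.
p = a·p₁ + b·p₂ ≈ (0.888, 0.185, -0.422); φ = arcsin(p_z) ≈ -24.94°, λ = atan2(p_y, p_x) ≈ 11.75°.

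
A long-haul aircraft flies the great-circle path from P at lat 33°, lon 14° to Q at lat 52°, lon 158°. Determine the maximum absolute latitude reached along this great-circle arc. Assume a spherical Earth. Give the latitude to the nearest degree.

≈ 72°

The great circle lies in the plane with unit normal n̂ = (p₁ × p₂)/|p₁ × p₂|.
Here n̂_z ≈ +0.304; the vertex latitude is φ_max = arccos|n̂_z| ≈ 72.3°.
Check via Clairaut: cos φ_max = |cos φ₁| · sin C = cos(33.0°)·sin(21.2°) ≈ 0.304, again giving ≈ 72.3°.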